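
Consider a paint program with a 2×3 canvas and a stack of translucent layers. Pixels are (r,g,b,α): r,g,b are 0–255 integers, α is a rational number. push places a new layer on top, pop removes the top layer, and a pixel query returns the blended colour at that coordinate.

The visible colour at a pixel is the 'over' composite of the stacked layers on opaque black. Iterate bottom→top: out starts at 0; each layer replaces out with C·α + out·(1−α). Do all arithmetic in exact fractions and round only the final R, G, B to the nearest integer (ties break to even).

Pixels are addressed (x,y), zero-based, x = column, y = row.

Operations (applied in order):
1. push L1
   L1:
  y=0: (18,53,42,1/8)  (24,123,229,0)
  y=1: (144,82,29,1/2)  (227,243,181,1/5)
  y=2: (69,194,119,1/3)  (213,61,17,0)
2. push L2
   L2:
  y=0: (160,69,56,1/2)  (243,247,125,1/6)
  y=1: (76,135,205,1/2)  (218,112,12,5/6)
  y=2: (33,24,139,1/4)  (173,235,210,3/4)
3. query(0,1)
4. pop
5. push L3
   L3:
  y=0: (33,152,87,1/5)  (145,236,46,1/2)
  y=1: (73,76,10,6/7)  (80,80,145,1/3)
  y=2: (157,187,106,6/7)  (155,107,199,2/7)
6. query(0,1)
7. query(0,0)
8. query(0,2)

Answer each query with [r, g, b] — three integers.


at x=0,y=1 over L1,L2:
L1 α=1/2: [72, 41, 29/2]
L2 α=1/2: [74, 88, 439/4]
= [74, 88, 110]

(0,1) stack=L1,L3; from [0,0,0]:
L1 α=1/2: [72, 41, 29/2]
L3 α=6/7: [510/7, 71, 149/14]
rounded: [73, 71, 11]

(0,0) stack=L1,L3; from [0,0,0]:
+L1 (α=1/8) → [9/4, 53/8, 21/4]
+L3 (α=1/5) → [42/5, 357/10, 108/5]
rounded: [8, 36, 22]

query (0,2) [L1,L3] — begin 0,0,0
after L1 α=1/3: [23, 194/3, 119/3]
after L3 α=6/7: [965/7, 3560/21, 2027/21]
rounded: [138, 170, 97]


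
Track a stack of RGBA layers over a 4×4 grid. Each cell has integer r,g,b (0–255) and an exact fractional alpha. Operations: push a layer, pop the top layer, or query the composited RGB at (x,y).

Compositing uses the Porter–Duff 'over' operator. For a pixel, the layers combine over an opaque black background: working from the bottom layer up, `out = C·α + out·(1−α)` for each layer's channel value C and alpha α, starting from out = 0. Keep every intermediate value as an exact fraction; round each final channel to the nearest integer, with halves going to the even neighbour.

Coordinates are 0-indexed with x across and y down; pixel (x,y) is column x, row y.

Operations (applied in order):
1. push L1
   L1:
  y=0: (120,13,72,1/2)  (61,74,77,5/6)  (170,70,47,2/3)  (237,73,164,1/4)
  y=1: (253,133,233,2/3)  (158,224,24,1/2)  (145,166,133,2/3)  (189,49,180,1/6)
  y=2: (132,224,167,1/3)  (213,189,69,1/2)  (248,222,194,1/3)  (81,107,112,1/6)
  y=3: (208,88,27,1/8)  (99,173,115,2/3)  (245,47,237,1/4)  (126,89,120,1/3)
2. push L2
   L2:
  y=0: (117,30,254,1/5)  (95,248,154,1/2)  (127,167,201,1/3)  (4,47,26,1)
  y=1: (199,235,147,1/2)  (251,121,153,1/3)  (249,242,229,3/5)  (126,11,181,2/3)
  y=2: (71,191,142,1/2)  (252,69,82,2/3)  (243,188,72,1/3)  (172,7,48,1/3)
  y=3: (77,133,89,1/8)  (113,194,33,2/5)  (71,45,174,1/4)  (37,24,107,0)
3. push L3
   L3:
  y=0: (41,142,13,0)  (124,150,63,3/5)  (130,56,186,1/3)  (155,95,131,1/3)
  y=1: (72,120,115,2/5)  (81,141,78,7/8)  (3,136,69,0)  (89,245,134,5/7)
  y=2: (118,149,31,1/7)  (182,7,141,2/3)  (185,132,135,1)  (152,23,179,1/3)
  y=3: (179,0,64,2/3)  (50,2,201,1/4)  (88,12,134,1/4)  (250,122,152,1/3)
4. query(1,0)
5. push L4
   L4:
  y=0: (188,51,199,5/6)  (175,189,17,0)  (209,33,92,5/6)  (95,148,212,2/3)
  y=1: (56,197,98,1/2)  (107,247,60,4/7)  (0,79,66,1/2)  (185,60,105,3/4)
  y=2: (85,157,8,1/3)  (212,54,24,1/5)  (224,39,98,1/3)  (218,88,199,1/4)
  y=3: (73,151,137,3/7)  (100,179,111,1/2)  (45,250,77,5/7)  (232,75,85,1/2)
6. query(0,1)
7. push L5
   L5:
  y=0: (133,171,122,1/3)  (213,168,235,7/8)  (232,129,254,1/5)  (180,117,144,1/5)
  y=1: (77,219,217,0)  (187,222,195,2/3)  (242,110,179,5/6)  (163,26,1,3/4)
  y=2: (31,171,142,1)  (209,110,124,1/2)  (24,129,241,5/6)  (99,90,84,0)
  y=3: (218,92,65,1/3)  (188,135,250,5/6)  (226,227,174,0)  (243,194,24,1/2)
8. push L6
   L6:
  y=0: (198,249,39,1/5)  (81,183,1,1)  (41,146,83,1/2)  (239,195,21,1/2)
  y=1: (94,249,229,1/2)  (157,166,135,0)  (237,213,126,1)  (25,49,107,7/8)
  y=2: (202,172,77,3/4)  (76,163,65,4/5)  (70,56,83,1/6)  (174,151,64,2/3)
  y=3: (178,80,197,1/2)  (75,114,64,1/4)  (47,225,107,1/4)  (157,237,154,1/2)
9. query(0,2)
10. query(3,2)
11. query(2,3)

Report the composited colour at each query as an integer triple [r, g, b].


query (1,0) [L1,L2,L3] — begin 0,0,0
L1 α=5/6: [305/6, 185/3, 385/6]
L2 α=1/2: [875/12, 929/6, 1309/12]
L3 α=3/5: [3107/30, 2279/15, 2443/30]
rounded: [104, 152, 81]

(0,1) stack=L1,L2,L3,L4; from [0,0,0]:
after L1 α=2/3: [506/3, 266/3, 466/3]
after L2 α=1/2: [1103/6, 971/6, 907/6]
after L3 α=2/5: [1391/10, 1451/10, 1367/10]
after L4 α=1/2: [1951/20, 3421/20, 2347/20]
→ [98, 171, 117]

query (0,2) [L1,L2,L3,L4,L5,L6] — begin 0,0,0
+L1 (α=1/3) → [44, 224/3, 167/3]
+L2 (α=1/2) → [115/2, 797/6, 593/6]
+L3 (α=1/7) → [463/7, 946/7, 624/7]
+L4 (α=1/3) → [507/7, 997/7, 1304/21]
+L5 (α=1) → [31, 171, 142]
+L6 (α=3/4) → [637/4, 687/4, 373/4]
→ [159, 172, 93]

at x=3,y=2 over L1,L2,L3,L4,L5,L6:
+L1 (α=1/6) → [27/2, 107/6, 56/3]
+L2 (α=1/3) → [199/3, 128/9, 256/9]
+L3 (α=1/3) → [854/9, 463/27, 2123/27]
+L4 (α=1/4) → [377/3, 1255/36, 1957/18]
+L5 (α=0) → [377/3, 1255/36, 1957/18]
+L6 (α=2/3) → [1421/9, 12127/108, 4261/54]
→ [158, 112, 79]

query (2,3) [L1,L2,L3,L4,L5,L6] — begin 0,0,0
after L1 α=1/4: [245/4, 47/4, 237/4]
after L2 α=1/4: [1019/16, 321/16, 1407/16]
after L3 α=1/4: [4465/64, 1155/64, 6365/64]
after L4 α=5/7: [11665/224, 41155/224, 18685/224]
after L5 α=0: [11665/224, 41155/224, 18685/224]
after L6 α=1/4: [45523/896, 173865/896, 80023/896]
rounded: [51, 194, 89]


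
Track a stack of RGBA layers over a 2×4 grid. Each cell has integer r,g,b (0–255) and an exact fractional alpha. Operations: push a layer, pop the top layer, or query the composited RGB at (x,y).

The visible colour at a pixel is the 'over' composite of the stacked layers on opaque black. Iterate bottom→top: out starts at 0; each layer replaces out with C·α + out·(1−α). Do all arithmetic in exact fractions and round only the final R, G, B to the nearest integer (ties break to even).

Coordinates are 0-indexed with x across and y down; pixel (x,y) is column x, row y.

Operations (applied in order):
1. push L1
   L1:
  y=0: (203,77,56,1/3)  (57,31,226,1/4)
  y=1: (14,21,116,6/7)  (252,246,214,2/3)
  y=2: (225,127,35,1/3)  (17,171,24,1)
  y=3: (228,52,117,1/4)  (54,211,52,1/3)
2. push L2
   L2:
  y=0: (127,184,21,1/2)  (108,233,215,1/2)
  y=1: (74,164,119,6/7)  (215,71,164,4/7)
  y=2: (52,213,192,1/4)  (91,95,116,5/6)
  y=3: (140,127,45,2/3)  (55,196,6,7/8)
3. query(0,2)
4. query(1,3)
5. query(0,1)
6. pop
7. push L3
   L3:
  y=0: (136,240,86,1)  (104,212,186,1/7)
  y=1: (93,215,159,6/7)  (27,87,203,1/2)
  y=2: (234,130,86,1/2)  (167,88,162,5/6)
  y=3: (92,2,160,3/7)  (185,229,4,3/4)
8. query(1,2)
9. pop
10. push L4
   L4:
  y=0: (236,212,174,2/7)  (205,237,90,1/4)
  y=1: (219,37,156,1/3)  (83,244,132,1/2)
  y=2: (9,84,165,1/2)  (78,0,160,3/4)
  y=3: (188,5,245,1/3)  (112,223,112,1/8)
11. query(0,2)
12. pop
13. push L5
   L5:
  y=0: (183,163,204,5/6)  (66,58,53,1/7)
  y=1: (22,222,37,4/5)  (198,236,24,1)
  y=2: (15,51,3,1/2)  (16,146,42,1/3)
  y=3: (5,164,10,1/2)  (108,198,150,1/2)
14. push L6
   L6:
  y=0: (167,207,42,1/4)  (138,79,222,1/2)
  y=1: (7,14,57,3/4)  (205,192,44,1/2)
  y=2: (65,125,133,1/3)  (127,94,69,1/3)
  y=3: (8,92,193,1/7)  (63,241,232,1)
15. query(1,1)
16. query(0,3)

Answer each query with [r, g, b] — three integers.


query (0,2) [L1,L2] — begin 0,0,0
+L1 (α=1/3) → [75, 127/3, 35/3]
+L2 (α=1/4) → [277/4, 85, 227/4]
= [69, 85, 57]

(1,3) stack=L1,L2; from [0,0,0]:
L1 α=1/3: [18, 211/3, 52/3]
L2 α=7/8: [403/8, 4327/24, 89/12]
→ [50, 180, 7]

at x=0,y=1 over L1,L2:
after L1 α=6/7: [12, 18, 696/7]
after L2 α=6/7: [456/7, 1002/7, 5694/49]
= [65, 143, 116]

(1,2) stack=L1,L3; from [0,0,0]:
+L1 (α=1) → [17, 171, 24]
+L3 (α=5/6) → [142, 611/6, 139]
rounded: [142, 102, 139]

at x=0,y=2 over L1,L4:
L1 α=1/3: [75, 127/3, 35/3]
L4 α=1/2: [42, 379/6, 265/3]
rounded: [42, 63, 88]

at x=1,y=1 over L1,L5,L6:
+L1 (α=2/3) → [168, 164, 428/3]
+L5 (α=1) → [198, 236, 24]
+L6 (α=1/2) → [403/2, 214, 34]
= [202, 214, 34]

at x=0,y=3 over L1,L5,L6:
after L1 α=1/4: [57, 13, 117/4]
after L5 α=1/2: [31, 177/2, 157/8]
after L6 α=1/7: [194/7, 89, 1243/28]
= [28, 89, 44]


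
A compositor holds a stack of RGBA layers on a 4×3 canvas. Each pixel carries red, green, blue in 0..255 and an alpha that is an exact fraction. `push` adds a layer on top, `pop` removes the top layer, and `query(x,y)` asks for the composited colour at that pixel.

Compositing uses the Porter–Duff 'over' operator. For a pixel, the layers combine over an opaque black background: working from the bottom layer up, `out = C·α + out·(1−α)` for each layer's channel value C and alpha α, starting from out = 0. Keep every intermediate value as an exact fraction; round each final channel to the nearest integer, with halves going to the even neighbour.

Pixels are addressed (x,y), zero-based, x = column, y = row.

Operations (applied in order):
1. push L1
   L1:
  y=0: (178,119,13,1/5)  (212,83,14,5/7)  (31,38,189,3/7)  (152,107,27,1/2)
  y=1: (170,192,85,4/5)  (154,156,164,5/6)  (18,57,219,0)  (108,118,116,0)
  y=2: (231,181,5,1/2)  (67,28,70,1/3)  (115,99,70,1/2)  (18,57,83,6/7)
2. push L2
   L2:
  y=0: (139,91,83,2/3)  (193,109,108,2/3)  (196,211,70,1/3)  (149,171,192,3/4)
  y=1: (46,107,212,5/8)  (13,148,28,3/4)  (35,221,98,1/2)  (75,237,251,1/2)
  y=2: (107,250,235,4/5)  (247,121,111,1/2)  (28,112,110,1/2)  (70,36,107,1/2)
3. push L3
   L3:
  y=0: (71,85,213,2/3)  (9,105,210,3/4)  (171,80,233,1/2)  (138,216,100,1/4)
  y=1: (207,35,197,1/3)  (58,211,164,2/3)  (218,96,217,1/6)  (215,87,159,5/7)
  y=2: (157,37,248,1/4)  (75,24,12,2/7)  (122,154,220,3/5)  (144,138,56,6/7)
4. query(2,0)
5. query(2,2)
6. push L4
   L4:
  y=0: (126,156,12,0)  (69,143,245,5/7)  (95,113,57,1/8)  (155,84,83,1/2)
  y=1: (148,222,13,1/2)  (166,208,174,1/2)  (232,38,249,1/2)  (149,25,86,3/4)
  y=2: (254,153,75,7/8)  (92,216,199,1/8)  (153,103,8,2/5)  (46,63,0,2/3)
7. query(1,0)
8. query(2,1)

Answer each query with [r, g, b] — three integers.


at x=2,y=0 over L1,L2,L3:
L1 α=3/7: [93/7, 114/7, 81]
L2 α=1/3: [1558/21, 1705/21, 232/3]
L3 α=1/2: [5149/42, 3385/42, 931/6]
rounded: [123, 81, 155]

at x=2,y=2 over L1,L2,L3:
L1 α=1/2: [115/2, 99/2, 35]
L2 α=1/2: [171/4, 323/4, 145/2]
L3 α=3/5: [903/10, 1247/10, 161]
rounded: [90, 125, 161]

at x=1,y=0 over L1,L2,L3,L4:
L1 α=5/7: [1060/7, 415/7, 10]
L2 α=2/3: [1254/7, 647/7, 226/3]
L3 α=3/4: [1443/28, 713/7, 529/3]
L4 α=5/7: [6273/98, 6431/49, 4733/21]
rounded: [64, 131, 225]

(2,1) stack=L1,L2,L3,L4; from [0,0,0]:
L1 α=0: [0, 0, 0]
L2 α=1/2: [35/2, 221/2, 49]
L3 α=1/6: [611/12, 1297/12, 77]
L4 α=1/2: [3395/24, 1753/24, 163]
→ [141, 73, 163]


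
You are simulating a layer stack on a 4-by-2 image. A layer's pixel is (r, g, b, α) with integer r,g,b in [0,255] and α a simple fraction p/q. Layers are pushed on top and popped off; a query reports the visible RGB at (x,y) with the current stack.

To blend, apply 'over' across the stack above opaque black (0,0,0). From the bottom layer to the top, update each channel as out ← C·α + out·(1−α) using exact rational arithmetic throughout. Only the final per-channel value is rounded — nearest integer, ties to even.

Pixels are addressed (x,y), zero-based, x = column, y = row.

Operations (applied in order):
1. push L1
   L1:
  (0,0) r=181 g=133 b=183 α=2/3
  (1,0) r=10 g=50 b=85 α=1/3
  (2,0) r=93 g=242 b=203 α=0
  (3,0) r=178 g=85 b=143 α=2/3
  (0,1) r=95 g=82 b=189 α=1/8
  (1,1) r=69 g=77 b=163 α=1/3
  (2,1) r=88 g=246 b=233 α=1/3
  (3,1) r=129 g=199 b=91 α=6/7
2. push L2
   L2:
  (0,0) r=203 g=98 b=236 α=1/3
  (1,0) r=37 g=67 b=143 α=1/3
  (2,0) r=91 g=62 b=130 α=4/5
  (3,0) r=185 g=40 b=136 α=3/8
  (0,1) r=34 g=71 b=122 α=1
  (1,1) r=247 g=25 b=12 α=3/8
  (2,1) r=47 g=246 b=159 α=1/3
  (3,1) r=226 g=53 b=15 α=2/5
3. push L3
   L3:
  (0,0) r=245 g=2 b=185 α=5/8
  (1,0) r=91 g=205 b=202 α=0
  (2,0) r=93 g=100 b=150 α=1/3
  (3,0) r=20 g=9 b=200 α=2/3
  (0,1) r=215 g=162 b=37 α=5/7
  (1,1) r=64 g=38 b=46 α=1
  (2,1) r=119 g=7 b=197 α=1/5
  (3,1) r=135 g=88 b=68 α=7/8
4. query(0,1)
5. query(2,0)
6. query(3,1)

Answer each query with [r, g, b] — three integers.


query (0,1) [L1,L2,L3] — begin 0,0,0
L1 α=1/8: [95/8, 41/4, 189/8]
L2 α=1: [34, 71, 122]
L3 α=5/7: [1143/7, 136, 429/7]
rounded: [163, 136, 61]

(2,0) stack=L1,L2,L3; from [0,0,0]:
+L1 (α=0) → [0, 0, 0]
+L2 (α=4/5) → [364/5, 248/5, 104]
+L3 (α=1/3) → [1193/15, 332/5, 358/3]
rounded: [80, 66, 119]

at x=3,y=1 over L1,L2,L3:
L1 α=6/7: [774/7, 1194/7, 78]
L2 α=2/5: [5486/35, 4324/35, 264/5]
L3 α=7/8: [38561/280, 6471/70, 661/10]
→ [138, 92, 66]


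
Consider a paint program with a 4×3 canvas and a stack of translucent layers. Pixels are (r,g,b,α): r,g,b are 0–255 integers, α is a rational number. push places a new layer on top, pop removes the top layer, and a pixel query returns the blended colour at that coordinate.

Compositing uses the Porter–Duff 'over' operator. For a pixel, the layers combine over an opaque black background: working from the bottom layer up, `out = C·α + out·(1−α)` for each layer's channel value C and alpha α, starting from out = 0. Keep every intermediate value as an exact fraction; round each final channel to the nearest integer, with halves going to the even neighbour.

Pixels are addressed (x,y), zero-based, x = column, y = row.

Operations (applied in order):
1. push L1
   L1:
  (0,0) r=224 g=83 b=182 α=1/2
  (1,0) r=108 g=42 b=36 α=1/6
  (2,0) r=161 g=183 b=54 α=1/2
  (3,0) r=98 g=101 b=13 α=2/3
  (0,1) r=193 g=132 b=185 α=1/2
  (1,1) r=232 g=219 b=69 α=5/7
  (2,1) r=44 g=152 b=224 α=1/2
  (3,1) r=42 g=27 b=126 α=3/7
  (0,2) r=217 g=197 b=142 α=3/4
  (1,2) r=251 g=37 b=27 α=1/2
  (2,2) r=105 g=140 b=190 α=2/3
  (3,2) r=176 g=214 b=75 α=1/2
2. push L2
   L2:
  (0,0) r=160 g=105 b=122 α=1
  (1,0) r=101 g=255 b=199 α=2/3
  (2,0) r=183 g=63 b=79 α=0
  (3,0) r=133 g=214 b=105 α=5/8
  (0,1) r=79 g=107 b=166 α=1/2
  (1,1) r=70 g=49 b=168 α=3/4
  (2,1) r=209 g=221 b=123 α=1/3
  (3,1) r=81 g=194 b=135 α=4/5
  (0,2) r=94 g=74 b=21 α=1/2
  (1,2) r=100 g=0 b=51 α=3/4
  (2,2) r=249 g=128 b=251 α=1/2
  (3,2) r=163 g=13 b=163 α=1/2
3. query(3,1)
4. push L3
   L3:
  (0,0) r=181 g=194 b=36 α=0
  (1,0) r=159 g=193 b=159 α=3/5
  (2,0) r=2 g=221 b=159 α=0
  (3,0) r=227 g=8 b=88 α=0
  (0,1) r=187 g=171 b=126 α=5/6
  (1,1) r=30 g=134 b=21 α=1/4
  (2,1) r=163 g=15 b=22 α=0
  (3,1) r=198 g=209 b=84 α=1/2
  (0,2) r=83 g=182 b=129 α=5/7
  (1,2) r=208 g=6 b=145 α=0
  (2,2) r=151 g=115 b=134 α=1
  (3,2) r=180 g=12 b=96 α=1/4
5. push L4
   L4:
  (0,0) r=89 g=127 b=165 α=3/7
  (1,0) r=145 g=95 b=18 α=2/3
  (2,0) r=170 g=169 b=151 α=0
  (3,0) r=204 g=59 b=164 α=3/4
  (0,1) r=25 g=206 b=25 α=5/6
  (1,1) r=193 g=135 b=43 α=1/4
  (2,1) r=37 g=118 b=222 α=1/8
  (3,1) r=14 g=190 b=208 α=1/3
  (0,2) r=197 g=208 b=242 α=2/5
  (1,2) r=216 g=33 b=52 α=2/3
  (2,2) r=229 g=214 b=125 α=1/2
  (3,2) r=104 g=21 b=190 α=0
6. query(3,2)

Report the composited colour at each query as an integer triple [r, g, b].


query (3,1) [L1,L2] — begin 0,0,0
+L1 (α=3/7) → [18, 81/7, 54]
+L2 (α=4/5) → [342/5, 5513/35, 594/5]
= [68, 158, 119]

query (3,2) [L1,L2,L3,L4] — begin 0,0,0
L1 α=1/2: [88, 107, 75/2]
L2 α=1/2: [251/2, 60, 401/4]
L3 α=1/4: [1113/8, 48, 1587/16]
L4 α=0: [1113/8, 48, 1587/16]
rounded: [139, 48, 99]


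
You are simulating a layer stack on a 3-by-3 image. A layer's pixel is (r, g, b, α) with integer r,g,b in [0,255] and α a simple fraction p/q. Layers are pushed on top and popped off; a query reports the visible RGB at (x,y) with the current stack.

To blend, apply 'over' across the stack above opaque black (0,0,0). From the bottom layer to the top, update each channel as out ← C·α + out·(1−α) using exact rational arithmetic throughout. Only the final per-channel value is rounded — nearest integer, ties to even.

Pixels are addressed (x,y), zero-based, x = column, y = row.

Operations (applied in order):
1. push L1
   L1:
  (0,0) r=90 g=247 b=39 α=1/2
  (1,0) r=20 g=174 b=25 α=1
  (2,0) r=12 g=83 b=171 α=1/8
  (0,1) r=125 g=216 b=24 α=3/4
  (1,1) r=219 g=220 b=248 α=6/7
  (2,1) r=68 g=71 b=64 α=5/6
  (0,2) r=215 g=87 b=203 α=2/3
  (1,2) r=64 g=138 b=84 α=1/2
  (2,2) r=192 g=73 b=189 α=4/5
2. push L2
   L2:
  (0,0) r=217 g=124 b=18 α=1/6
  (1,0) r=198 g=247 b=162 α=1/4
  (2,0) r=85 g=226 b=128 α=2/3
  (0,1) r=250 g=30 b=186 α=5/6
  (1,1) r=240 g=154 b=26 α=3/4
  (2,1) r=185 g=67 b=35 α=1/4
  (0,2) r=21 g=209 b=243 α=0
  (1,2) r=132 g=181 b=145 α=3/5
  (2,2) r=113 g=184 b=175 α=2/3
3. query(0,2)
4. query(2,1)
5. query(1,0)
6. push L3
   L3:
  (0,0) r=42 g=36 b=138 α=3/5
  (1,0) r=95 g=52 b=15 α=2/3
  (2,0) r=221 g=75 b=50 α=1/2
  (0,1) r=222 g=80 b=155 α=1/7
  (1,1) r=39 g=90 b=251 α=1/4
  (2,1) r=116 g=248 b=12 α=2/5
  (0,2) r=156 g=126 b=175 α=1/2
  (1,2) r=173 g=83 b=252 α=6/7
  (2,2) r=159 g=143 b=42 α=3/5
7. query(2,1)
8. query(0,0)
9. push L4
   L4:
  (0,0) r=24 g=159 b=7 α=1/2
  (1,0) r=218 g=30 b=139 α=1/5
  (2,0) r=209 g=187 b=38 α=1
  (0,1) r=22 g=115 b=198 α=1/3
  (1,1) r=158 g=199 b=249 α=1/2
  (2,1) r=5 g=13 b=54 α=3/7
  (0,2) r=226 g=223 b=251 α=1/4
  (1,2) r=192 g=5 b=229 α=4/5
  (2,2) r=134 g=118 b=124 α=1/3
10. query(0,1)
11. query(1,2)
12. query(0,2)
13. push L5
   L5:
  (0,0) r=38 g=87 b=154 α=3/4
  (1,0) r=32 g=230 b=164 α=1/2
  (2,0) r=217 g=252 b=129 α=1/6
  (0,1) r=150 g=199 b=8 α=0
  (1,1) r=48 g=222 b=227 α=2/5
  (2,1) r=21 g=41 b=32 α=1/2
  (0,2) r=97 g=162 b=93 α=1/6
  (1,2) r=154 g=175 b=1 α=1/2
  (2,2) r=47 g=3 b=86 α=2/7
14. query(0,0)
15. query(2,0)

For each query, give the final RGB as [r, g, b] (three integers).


at x=0,y=2 over L1,L2:
after L1 α=2/3: [430/3, 58, 406/3]
after L2 α=0: [430/3, 58, 406/3]
rounded: [143, 58, 135]

at x=2,y=1 over L1,L2:
after L1 α=5/6: [170/3, 355/6, 160/3]
after L2 α=1/4: [355/4, 489/8, 195/4]
rounded: [89, 61, 49]

query (1,0) [L1,L2] — begin 0,0,0
after L1 α=1: [20, 174, 25]
after L2 α=1/4: [129/2, 769/4, 237/4]
= [64, 192, 59]

at x=2,y=1 over L1,L2,L3:
L1 α=5/6: [170/3, 355/6, 160/3]
L2 α=1/4: [355/4, 489/8, 195/4]
L3 α=2/5: [1993/20, 1087/8, 681/20]
= [100, 136, 34]

at x=0,y=0 over L1,L2,L3:
+L1 (α=1/2) → [45, 247/2, 39/2]
+L2 (α=1/6) → [221/3, 1483/12, 77/4]
+L3 (α=3/5) → [164/3, 2131/30, 181/2]
→ [55, 71, 90]

(0,1) stack=L1,L2,L3,L4; from [0,0,0]:
after L1 α=3/4: [375/4, 162, 18]
after L2 α=5/6: [5375/24, 52, 158]
after L3 α=1/7: [6263/28, 56, 1103/7]
after L4 α=1/3: [6571/42, 227/3, 3592/21]
= [156, 76, 171]

query (1,2) [L1,L2,L3,L4] — begin 0,0,0
+L1 (α=1/2) → [32, 69, 42]
+L2 (α=3/5) → [92, 681/5, 519/5]
+L3 (α=6/7) → [1130/7, 453/5, 8079/35]
+L4 (α=4/5) → [6506/35, 553/25, 40139/175]
= [186, 22, 229]

query (0,2) [L1,L2,L3,L4] — begin 0,0,0
+L1 (α=2/3) → [430/3, 58, 406/3]
+L2 (α=0) → [430/3, 58, 406/3]
+L3 (α=1/2) → [449/3, 92, 931/6]
+L4 (α=1/4) → [675/4, 499/4, 1433/8]
rounded: [169, 125, 179]

(0,0) stack=L1,L2,L3,L4,L5; from [0,0,0]:
+L1 (α=1/2) → [45, 247/2, 39/2]
+L2 (α=1/6) → [221/3, 1483/12, 77/4]
+L3 (α=3/5) → [164/3, 2131/30, 181/2]
+L4 (α=1/2) → [118/3, 6901/60, 195/4]
+L5 (α=3/4) → [115/3, 22561/240, 2043/16]
rounded: [38, 94, 128]

(2,0) stack=L1,L2,L3,L4,L5; from [0,0,0]:
+L1 (α=1/8) → [3/2, 83/8, 171/8]
+L2 (α=2/3) → [343/6, 1233/8, 2219/24]
+L3 (α=1/2) → [1669/12, 1833/16, 3419/48]
+L4 (α=1) → [209, 187, 38]
+L5 (α=1/6) → [631/3, 1187/6, 319/6]
rounded: [210, 198, 53]


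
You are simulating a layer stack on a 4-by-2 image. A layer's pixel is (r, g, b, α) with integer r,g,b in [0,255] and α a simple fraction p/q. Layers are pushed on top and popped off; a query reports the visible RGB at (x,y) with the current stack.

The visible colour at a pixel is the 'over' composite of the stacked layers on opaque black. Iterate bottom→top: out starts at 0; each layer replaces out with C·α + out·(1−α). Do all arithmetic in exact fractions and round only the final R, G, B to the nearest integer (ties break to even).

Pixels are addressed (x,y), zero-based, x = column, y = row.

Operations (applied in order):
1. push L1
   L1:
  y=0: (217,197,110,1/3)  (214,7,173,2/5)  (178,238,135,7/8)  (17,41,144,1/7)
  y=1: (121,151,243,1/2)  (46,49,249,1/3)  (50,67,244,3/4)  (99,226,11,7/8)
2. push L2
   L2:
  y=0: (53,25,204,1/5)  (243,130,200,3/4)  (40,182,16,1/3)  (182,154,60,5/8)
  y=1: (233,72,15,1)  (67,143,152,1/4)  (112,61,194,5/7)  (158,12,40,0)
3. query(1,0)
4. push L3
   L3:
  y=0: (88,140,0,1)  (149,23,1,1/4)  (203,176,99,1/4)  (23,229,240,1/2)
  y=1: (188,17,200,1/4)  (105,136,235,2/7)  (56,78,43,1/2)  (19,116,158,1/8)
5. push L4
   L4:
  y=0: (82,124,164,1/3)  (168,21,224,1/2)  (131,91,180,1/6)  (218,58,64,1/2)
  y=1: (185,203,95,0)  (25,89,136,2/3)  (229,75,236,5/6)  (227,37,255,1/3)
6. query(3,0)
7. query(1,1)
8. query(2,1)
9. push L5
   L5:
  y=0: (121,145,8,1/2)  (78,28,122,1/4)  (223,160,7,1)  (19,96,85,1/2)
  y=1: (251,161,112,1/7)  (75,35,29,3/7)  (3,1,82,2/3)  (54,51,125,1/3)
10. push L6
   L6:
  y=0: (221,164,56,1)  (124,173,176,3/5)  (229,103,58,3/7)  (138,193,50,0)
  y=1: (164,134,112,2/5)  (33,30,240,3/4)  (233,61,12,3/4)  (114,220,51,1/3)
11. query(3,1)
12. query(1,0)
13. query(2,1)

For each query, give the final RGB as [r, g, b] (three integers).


at x=1,y=0 over L1,L2:
L1 α=2/5: [428/5, 14/5, 346/5]
L2 α=3/4: [4073/20, 491/5, 1673/10]
rounded: [204, 98, 167]

(3,0) stack=L1,L2,L3,L4; from [0,0,0]:
after L1 α=1/7: [17/7, 41/7, 144/7]
after L2 α=5/8: [6421/56, 5513/56, 633/14]
after L3 α=1/2: [7709/112, 18337/112, 3993/28]
after L4 α=1/2: [32125/224, 24833/224, 5785/56]
→ [143, 111, 103]

query (1,1) [L1,L2,L3,L4] — begin 0,0,0
+L1 (α=1/3) → [46/3, 49/3, 83]
+L2 (α=1/4) → [113/4, 48, 401/4]
+L3 (α=2/7) → [1405/28, 512/7, 555/4]
+L4 (α=2/3) → [935/28, 586/7, 1643/12]
→ [33, 84, 137]

query (2,1) [L1,L2,L3,L4] — begin 0,0,0
after L1 α=3/4: [75/2, 201/4, 183]
after L2 α=5/7: [635/7, 811/14, 1336/7]
after L3 α=1/2: [1027/14, 1903/28, 1637/14]
after L4 α=5/6: [17057/84, 12403/168, 18157/84]
rounded: [203, 74, 216]

(3,1) stack=L1,L2,L3,L4,L5,L6; from [0,0,0]:
+L1 (α=7/8) → [693/8, 791/4, 77/8]
+L2 (α=0) → [693/8, 791/4, 77/8]
+L3 (α=1/8) → [5003/64, 6001/32, 1803/64]
+L4 (α=1/3) → [4089/32, 6593/48, 3321/32]
+L5 (α=1/3) → [1651/16, 7817/72, 5321/48]
+L6 (α=1/3) → [2563/24, 15737/108, 6545/72]
→ [107, 146, 91]

at x=1,y=0 over L1,L2,L3,L4,L5,L6:
L1 α=2/5: [428/5, 14/5, 346/5]
L2 α=3/4: [4073/20, 491/5, 1673/10]
L3 α=1/4: [15199/80, 397/5, 5029/40]
L4 α=1/2: [28639/160, 251/5, 13989/80]
L5 α=1/4: [98397/640, 893/20, 51727/320]
L6 α=3/5: [217437/1600, 6083/50, 136207/800]
rounded: [136, 122, 170]

at x=2,y=1 over L1,L2,L3,L4,L5,L6:
+L1 (α=3/4) → [75/2, 201/4, 183]
+L2 (α=5/7) → [635/7, 811/14, 1336/7]
+L3 (α=1/2) → [1027/14, 1903/28, 1637/14]
+L4 (α=5/6) → [17057/84, 12403/168, 18157/84]
+L5 (α=2/3) → [17561/252, 12739/504, 31933/252]
+L6 (α=3/4) → [193709/1008, 104971/2016, 41005/1008]
= [192, 52, 41]


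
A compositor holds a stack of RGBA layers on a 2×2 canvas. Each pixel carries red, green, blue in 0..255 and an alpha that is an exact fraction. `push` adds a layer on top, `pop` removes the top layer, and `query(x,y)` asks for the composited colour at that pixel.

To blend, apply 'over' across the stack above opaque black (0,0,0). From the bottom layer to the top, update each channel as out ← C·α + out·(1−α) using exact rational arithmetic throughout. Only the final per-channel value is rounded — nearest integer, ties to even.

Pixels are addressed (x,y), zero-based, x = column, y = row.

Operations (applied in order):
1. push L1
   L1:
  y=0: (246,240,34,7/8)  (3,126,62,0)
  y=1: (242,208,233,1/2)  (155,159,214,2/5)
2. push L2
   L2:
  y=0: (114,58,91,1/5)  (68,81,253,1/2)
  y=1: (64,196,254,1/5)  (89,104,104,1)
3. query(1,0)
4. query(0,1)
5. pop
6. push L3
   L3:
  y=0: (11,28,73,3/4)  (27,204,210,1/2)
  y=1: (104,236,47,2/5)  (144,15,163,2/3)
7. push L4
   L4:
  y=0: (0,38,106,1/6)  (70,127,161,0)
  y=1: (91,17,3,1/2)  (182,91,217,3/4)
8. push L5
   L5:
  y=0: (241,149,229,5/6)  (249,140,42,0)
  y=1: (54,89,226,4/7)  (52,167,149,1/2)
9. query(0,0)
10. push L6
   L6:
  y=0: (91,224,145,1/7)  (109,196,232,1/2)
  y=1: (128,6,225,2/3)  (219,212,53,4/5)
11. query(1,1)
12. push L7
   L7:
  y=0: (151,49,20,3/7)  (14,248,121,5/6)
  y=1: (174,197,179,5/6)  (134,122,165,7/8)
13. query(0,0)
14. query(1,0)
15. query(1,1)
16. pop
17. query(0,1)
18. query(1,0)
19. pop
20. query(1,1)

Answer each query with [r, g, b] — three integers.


query (1,0) [L1,L2] — begin 0,0,0
L1 α=0: [0, 0, 0]
L2 α=1/2: [34, 81/2, 253/2]
→ [34, 40, 126]

query (0,1) [L1,L2] — begin 0,0,0
after L1 α=1/2: [121, 104, 233/2]
after L2 α=1/5: [548/5, 612/5, 144]
= [110, 122, 144]

at x=0,y=0 over L1,L3,L4,L5:
+L1 (α=7/8) → [861/4, 210, 119/4]
+L3 (α=3/4) → [993/16, 147/2, 995/16]
+L4 (α=1/6) → [1655/32, 811/12, 6671/96]
+L5 (α=5/6) → [13405/64, 9751/72, 116591/576]
rounded: [209, 135, 202]

at x=1,y=1 over L1,L3,L4,L5,L6:
L1 α=2/5: [62, 318/5, 428/5]
L3 α=2/3: [350/3, 156/5, 686/5]
L4 α=3/4: [497/3, 1521/20, 3941/20]
L5 α=1/2: [653/6, 4861/40, 6921/40]
L6 α=4/5: [5909/30, 38781/200, 15401/200]
→ [197, 194, 77]

at x=0,y=0 over L1,L3,L4,L5,L6,L7:
+L1 (α=7/8) → [861/4, 210, 119/4]
+L3 (α=3/4) → [993/16, 147/2, 995/16]
+L4 (α=1/6) → [1655/32, 811/12, 6671/96]
+L5 (α=5/6) → [13405/64, 9751/72, 116591/576]
+L6 (α=1/7) → [6161/32, 1777/12, 130511/672]
+L7 (α=3/7) → [9785/56, 2218/21, 140591/1176]
rounded: [175, 106, 120]

query (1,0) [L1,L3,L4,L5,L6,L7] — begin 0,0,0
+L1 (α=0) → [0, 0, 0]
+L3 (α=1/2) → [27/2, 102, 105]
+L4 (α=0) → [27/2, 102, 105]
+L5 (α=0) → [27/2, 102, 105]
+L6 (α=1/2) → [245/4, 149, 337/2]
+L7 (α=5/6) → [175/8, 463/2, 1547/12]
rounded: [22, 232, 129]

(1,1) stack=L1,L3,L4,L5,L6,L7; from [0,0,0]:
L1 α=2/5: [62, 318/5, 428/5]
L3 α=2/3: [350/3, 156/5, 686/5]
L4 α=3/4: [497/3, 1521/20, 3941/20]
L5 α=1/2: [653/6, 4861/40, 6921/40]
L6 α=4/5: [5909/30, 38781/200, 15401/200]
L7 α=7/8: [34049/240, 209581/1600, 246401/1600]
= [142, 131, 154]

at x=0,y=1 over L1,L3,L4,L5,L6:
+L1 (α=1/2) → [121, 104, 233/2]
+L3 (α=2/5) → [571/5, 784/5, 887/10]
+L4 (α=1/2) → [513/5, 869/10, 917/20]
+L5 (α=4/7) → [2619/35, 881/10, 20831/140]
+L6 (α=2/3) → [11579/105, 1001/30, 83831/420]
rounded: [110, 33, 200]

query (1,0) [L1,L3,L4,L5,L6] — begin 0,0,0
+L1 (α=0) → [0, 0, 0]
+L3 (α=1/2) → [27/2, 102, 105]
+L4 (α=0) → [27/2, 102, 105]
+L5 (α=0) → [27/2, 102, 105]
+L6 (α=1/2) → [245/4, 149, 337/2]
→ [61, 149, 168]

at x=1,y=1 over L1,L3,L4,L5:
+L1 (α=2/5) → [62, 318/5, 428/5]
+L3 (α=2/3) → [350/3, 156/5, 686/5]
+L4 (α=3/4) → [497/3, 1521/20, 3941/20]
+L5 (α=1/2) → [653/6, 4861/40, 6921/40]
rounded: [109, 122, 173]


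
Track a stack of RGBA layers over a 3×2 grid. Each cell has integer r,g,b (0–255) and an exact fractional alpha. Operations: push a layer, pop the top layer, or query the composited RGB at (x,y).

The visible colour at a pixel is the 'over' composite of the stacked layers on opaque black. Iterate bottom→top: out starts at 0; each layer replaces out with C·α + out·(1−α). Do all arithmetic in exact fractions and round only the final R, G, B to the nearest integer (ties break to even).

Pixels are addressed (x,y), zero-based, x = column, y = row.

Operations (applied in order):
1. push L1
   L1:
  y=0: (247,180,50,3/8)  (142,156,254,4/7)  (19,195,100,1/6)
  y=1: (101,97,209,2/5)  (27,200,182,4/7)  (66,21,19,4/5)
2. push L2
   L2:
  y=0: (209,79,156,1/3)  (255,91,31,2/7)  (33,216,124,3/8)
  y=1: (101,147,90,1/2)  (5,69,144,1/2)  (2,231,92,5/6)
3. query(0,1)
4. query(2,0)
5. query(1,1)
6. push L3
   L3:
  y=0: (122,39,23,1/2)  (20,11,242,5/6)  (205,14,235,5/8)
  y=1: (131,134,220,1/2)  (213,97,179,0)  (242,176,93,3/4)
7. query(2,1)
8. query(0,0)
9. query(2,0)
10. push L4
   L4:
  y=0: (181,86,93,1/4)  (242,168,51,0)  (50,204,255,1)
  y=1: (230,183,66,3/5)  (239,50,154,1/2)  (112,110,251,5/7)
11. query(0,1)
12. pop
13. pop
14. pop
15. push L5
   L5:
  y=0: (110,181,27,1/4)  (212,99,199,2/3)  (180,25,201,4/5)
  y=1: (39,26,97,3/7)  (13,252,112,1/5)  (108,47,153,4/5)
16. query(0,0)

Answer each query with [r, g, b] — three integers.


(0,1) stack=L1,L2; from [0,0,0]:
L1 α=2/5: [202/5, 194/5, 418/5]
L2 α=1/2: [707/10, 929/10, 434/5]
= [71, 93, 87]

(2,0) stack=L1,L2; from [0,0,0]:
+L1 (α=1/6) → [19/6, 65/2, 50/3]
+L2 (α=3/8) → [689/48, 1621/16, 683/12]
→ [14, 101, 57]

query (1,1) [L1,L2] — begin 0,0,0
L1 α=4/7: [108/7, 800/7, 104]
L2 α=1/2: [143/14, 1283/14, 124]
rounded: [10, 92, 124]

query (2,1) [L1,L2,L3] — begin 0,0,0
+L1 (α=4/5) → [264/5, 84/5, 76/5]
+L2 (α=5/6) → [157/15, 1953/10, 396/5]
+L3 (α=3/4) → [11047/60, 7233/40, 1791/20]
→ [184, 181, 90]

query (0,0) [L1,L2,L3] — begin 0,0,0
after L1 α=3/8: [741/8, 135/2, 75/4]
after L2 α=1/3: [1577/12, 214/3, 129/2]
after L3 α=1/2: [3041/24, 331/6, 175/4]
→ [127, 55, 44]

query (2,0) [L1,L2,L3] — begin 0,0,0
L1 α=1/6: [19/6, 65/2, 50/3]
L2 α=3/8: [689/48, 1621/16, 683/12]
L3 α=5/8: [17089/128, 5983/128, 5383/32]
rounded: [134, 47, 168]

(0,1) stack=L1,L2,L3,L4; from [0,0,0]:
after L1 α=2/5: [202/5, 194/5, 418/5]
after L2 α=1/2: [707/10, 929/10, 434/5]
after L3 α=1/2: [2017/20, 2269/20, 767/5]
after L4 α=3/5: [8917/50, 7759/50, 2524/25]
→ [178, 155, 101]

at x=0,y=0 over L1,L5:
after L1 α=3/8: [741/8, 135/2, 75/4]
after L5 α=1/4: [3103/32, 767/8, 333/16]
= [97, 96, 21]


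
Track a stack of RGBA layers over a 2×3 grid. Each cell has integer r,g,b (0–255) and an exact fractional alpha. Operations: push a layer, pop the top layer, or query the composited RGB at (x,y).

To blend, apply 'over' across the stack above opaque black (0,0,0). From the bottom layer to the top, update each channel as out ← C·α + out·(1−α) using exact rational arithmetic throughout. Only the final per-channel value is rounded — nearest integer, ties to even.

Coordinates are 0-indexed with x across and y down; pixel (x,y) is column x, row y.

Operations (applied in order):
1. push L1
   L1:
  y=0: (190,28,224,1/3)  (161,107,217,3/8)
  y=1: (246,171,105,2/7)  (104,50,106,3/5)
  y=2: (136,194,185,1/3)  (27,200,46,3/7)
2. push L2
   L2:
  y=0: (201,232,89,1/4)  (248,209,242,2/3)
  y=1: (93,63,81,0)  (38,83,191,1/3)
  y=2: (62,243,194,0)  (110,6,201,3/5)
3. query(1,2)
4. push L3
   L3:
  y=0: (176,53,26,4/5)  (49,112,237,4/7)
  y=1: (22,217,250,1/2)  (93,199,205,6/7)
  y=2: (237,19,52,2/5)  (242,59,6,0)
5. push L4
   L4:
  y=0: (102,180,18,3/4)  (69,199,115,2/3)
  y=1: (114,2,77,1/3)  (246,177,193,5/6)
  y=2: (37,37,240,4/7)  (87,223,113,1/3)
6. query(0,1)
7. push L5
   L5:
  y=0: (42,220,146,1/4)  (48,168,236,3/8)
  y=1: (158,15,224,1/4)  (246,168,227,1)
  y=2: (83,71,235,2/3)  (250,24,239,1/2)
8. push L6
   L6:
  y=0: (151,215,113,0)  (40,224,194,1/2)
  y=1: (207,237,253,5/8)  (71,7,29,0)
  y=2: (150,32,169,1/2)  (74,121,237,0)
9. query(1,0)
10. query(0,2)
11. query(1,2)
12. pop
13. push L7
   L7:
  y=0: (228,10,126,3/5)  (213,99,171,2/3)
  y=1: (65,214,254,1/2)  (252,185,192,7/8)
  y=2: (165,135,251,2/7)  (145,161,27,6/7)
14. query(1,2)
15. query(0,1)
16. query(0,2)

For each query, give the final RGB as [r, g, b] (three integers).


query (1,2) [L1,L2] — begin 0,0,0
L1 α=3/7: [81/7, 600/7, 138/7]
L2 α=3/5: [2472/35, 1326/35, 4497/35]
= [71, 38, 128]

(0,1) stack=L1,L2,L3,L4; from [0,0,0]:
after L1 α=2/7: [492/7, 342/7, 30]
after L2 α=0: [492/7, 342/7, 30]
after L3 α=1/2: [323/7, 1861/14, 140]
after L4 α=1/3: [1444/21, 625/7, 119]
→ [69, 89, 119]

(1,0) stack=L1,L2,L3,L4,L5,L6; from [0,0,0]:
L1 α=3/8: [483/8, 321/8, 651/8]
L2 α=2/3: [4451/24, 3665/24, 4523/24]
L3 α=4/7: [6019/56, 7249/56, 12107/56]
L4 α=2/3: [13747/168, 29537/168, 8329/56]
L5 α=3/8: [92927/1344, 232357/1344, 81293/448]
L6 α=1/2: [146687/2688, 533413/2688, 168205/896]
→ [55, 198, 188]

query (0,2) [L1,L2,L3,L4,L5,L6] — begin 0,0,0
L1 α=1/3: [136/3, 194/3, 185/3]
L2 α=0: [136/3, 194/3, 185/3]
L3 α=2/5: [122, 232/5, 289/5]
L4 α=4/7: [514/7, 1436/35, 5667/35]
L5 α=2/3: [1676/21, 6406/105, 22117/105]
L6 α=1/2: [2413/21, 4883/105, 19931/105]
rounded: [115, 47, 190]

query (1,2) [L1,L2,L3,L4,L5,L6] — begin 0,0,0
after L1 α=3/7: [81/7, 600/7, 138/7]
after L2 α=3/5: [2472/35, 1326/35, 4497/35]
after L3 α=0: [2472/35, 1326/35, 4497/35]
after L4 α=1/3: [2663/35, 10457/105, 12949/105]
after L5 α=1/2: [11413/70, 12977/210, 19022/105]
after L6 α=0: [11413/70, 12977/210, 19022/105]
→ [163, 62, 181]

(1,2) stack=L1,L2,L3,L4,L5,L7; from [0,0,0]:
after L1 α=3/7: [81/7, 600/7, 138/7]
after L2 α=3/5: [2472/35, 1326/35, 4497/35]
after L3 α=0: [2472/35, 1326/35, 4497/35]
after L4 α=1/3: [2663/35, 10457/105, 12949/105]
after L5 α=1/2: [11413/70, 12977/210, 19022/105]
after L7 α=6/7: [72313/490, 215837/1470, 36032/735]
= [148, 147, 49]

(0,1) stack=L1,L2,L3,L4,L5,L7; from [0,0,0]:
+L1 (α=2/7) → [492/7, 342/7, 30]
+L2 (α=0) → [492/7, 342/7, 30]
+L3 (α=1/2) → [323/7, 1861/14, 140]
+L4 (α=1/3) → [1444/21, 625/7, 119]
+L5 (α=1/4) → [1275/14, 495/7, 581/4]
+L7 (α=1/2) → [2185/28, 1993/14, 1597/8]
→ [78, 142, 200]

at x=0,y=2 over L1,L2,L3,L4,L5,L7:
+L1 (α=1/3) → [136/3, 194/3, 185/3]
+L2 (α=0) → [136/3, 194/3, 185/3]
+L3 (α=2/5) → [122, 232/5, 289/5]
+L4 (α=4/7) → [514/7, 1436/35, 5667/35]
+L5 (α=2/3) → [1676/21, 6406/105, 22117/105]
+L7 (α=2/7) → [15310/147, 12076/147, 32659/147]
= [104, 82, 222]


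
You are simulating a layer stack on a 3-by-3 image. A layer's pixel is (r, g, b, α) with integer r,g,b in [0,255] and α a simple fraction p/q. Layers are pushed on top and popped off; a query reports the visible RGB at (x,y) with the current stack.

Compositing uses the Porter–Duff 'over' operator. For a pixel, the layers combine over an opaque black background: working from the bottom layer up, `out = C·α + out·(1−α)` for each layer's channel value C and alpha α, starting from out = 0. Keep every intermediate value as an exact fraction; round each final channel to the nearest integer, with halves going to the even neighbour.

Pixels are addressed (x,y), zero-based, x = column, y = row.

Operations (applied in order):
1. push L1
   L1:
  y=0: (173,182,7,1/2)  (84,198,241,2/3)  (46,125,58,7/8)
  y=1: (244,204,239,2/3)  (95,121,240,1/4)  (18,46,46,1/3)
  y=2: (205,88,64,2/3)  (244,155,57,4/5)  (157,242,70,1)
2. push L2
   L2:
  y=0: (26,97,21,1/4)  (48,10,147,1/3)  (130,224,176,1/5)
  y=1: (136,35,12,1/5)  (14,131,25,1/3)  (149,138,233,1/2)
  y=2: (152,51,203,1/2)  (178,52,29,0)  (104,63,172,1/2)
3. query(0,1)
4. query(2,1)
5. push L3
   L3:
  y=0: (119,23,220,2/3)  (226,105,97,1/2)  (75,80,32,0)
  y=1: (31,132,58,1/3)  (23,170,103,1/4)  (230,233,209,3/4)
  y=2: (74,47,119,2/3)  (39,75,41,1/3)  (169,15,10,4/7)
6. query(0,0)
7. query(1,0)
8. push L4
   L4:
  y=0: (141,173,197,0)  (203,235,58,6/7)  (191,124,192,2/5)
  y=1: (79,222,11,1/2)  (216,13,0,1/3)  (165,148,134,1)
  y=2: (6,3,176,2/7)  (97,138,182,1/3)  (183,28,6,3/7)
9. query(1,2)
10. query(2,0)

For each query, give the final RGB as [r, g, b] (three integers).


query (0,1) [L1,L2] — begin 0,0,0
after L1 α=2/3: [488/3, 136, 478/3]
after L2 α=1/5: [472/3, 579/5, 1948/15]
→ [157, 116, 130]

(2,1) stack=L1,L2; from [0,0,0]:
L1 α=1/3: [6, 46/3, 46/3]
L2 α=1/2: [155/2, 230/3, 745/6]
rounded: [78, 77, 124]

at x=0,y=0 over L1,L2,L3:
+L1 (α=1/2) → [173/2, 91, 7/2]
+L2 (α=1/4) → [571/8, 185/2, 63/8]
+L3 (α=2/3) → [825/8, 277/6, 3583/24]
→ [103, 46, 149]

(1,0) stack=L1,L2,L3; from [0,0,0]:
+L1 (α=2/3) → [56, 132, 482/3]
+L2 (α=1/3) → [160/3, 274/3, 1405/9]
+L3 (α=1/2) → [419/3, 589/6, 1139/9]
= [140, 98, 127]

query (1,2) [L1,L2,L3,L4] — begin 0,0,0
+L1 (α=4/5) → [976/5, 124, 228/5]
+L2 (α=0) → [976/5, 124, 228/5]
+L3 (α=1/3) → [2147/15, 323/3, 661/15]
+L4 (α=1/3) → [5749/45, 1060/9, 4052/45]
rounded: [128, 118, 90]

(2,0) stack=L1,L2,L3,L4; from [0,0,0]:
L1 α=7/8: [161/4, 875/8, 203/4]
L2 α=1/5: [291/5, 1323/10, 379/5]
L3 α=0: [291/5, 1323/10, 379/5]
L4 α=2/5: [2783/25, 6449/50, 3057/25]
rounded: [111, 129, 122]


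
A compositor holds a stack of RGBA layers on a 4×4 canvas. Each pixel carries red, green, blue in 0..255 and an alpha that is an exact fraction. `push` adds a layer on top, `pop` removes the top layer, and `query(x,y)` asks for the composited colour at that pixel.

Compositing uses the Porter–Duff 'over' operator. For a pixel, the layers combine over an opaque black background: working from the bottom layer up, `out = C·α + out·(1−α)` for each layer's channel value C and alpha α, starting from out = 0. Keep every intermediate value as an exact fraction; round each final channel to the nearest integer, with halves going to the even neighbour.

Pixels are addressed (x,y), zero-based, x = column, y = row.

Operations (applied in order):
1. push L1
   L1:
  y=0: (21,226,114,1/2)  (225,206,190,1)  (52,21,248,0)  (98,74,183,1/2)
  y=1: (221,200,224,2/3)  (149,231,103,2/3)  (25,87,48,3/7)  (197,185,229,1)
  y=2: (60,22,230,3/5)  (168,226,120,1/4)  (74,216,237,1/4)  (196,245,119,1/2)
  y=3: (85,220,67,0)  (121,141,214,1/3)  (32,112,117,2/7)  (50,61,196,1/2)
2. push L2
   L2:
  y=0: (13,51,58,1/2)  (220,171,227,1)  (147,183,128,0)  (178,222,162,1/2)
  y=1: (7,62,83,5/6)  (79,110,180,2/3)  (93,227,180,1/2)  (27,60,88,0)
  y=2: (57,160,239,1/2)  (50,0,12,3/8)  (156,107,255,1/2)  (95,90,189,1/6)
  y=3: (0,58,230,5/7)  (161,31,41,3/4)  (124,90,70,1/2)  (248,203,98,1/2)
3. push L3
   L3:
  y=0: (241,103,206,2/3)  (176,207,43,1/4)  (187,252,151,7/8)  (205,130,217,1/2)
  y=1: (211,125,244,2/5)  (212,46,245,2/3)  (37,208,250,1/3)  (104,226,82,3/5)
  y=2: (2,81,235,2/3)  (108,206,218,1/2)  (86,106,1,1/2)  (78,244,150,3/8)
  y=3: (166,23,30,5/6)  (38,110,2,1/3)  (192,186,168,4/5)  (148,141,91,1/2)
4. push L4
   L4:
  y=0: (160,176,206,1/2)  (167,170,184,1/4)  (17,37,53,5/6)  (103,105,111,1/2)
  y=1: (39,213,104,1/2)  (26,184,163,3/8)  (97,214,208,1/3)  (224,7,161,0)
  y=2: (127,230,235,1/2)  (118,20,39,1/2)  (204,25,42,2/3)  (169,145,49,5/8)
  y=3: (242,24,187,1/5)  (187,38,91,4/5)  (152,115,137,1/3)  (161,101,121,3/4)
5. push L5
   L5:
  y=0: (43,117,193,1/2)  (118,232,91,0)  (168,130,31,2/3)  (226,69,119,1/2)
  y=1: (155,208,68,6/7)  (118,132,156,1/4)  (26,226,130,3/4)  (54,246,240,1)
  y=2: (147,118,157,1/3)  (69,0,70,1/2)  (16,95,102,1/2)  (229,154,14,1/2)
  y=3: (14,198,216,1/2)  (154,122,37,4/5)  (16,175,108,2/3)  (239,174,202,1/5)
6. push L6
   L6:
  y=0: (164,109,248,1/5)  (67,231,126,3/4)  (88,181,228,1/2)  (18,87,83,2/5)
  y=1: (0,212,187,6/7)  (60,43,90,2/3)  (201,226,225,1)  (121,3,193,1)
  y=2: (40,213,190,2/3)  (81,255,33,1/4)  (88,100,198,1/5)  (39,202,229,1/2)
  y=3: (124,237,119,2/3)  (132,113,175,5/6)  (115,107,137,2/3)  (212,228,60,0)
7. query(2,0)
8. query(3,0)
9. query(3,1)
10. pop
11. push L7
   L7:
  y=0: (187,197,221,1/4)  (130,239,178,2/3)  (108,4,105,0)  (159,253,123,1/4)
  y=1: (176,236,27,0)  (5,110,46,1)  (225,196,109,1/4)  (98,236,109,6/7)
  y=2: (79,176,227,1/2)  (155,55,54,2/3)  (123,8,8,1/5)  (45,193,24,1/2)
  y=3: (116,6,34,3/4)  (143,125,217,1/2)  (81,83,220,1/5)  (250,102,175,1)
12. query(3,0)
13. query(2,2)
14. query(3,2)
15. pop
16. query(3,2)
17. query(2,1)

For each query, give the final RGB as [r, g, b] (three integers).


(2,0) stack=L1,L2,L3,L4,L5,L6; from [0,0,0]:
after L1 α=0: [0, 0, 0]
after L2 α=0: [0, 0, 0]
after L3 α=7/8: [1309/8, 441/2, 1057/8]
after L4 α=5/6: [663/16, 811/12, 1059/16]
after L5 α=2/3: [2013/16, 3931/36, 2051/48]
after L6 α=1/2: [3421/32, 10447/72, 12995/96]
rounded: [107, 145, 135]

at x=3,y=0 over L1,L2,L3,L4,L5,L6:
after L1 α=1/2: [49, 37, 183/2]
after L2 α=1/2: [227/2, 259/2, 507/4]
after L3 α=1/2: [637/4, 519/4, 1375/8]
after L4 α=1/2: [1049/8, 939/8, 2263/16]
after L5 α=1/2: [2857/16, 1491/16, 4167/32]
after L6 α=2/5: [9147/80, 7257/80, 17813/160]
rounded: [114, 91, 111]

(3,1) stack=L1,L2,L3,L4,L5,L6; from [0,0,0]:
+L1 (α=1) → [197, 185, 229]
+L2 (α=0) → [197, 185, 229]
+L3 (α=3/5) → [706/5, 1048/5, 704/5]
+L4 (α=0) → [706/5, 1048/5, 704/5]
+L5 (α=1) → [54, 246, 240]
+L6 (α=1) → [121, 3, 193]
rounded: [121, 3, 193]

query (3,0) [L1,L2,L3,L4,L5,L7] — begin 0,0,0
L1 α=1/2: [49, 37, 183/2]
L2 α=1/2: [227/2, 259/2, 507/4]
L3 α=1/2: [637/4, 519/4, 1375/8]
L4 α=1/2: [1049/8, 939/8, 2263/16]
L5 α=1/2: [2857/16, 1491/16, 4167/32]
L7 α=1/4: [11115/64, 8521/64, 16437/128]
→ [174, 133, 128]

(2,2) stack=L1,L2,L3,L4,L5,L7; from [0,0,0]:
+L1 (α=1/4) → [37/2, 54, 237/4]
+L2 (α=1/2) → [349/4, 161/2, 1257/8]
+L3 (α=1/2) → [693/8, 373/4, 1265/16]
+L4 (α=2/3) → [1319/8, 191/4, 2609/48]
+L5 (α=1/2) → [1447/16, 571/8, 7505/96]
+L7 (α=1/5) → [1939/20, 587/10, 7697/120]
rounded: [97, 59, 64]

(3,2) stack=L1,L2,L3,L4,L5,L7; from [0,0,0]:
+L1 (α=1/2) → [98, 245/2, 119/2]
+L2 (α=1/6) → [195/2, 1405/12, 973/12]
+L3 (α=3/8) → [1443/16, 15809/96, 10265/96]
+L4 (α=5/8) → [17849/128, 39009/256, 18105/256]
+L5 (α=1/2) → [47161/256, 78433/512, 21689/512]
+L7 (α=1/2) → [58681/512, 177249/1024, 33977/1024]
= [115, 173, 33]

at x=3,y=2 over L1,L2,L3,L4,L5:
after L1 α=1/2: [98, 245/2, 119/2]
after L2 α=1/6: [195/2, 1405/12, 973/12]
after L3 α=3/8: [1443/16, 15809/96, 10265/96]
after L4 α=5/8: [17849/128, 39009/256, 18105/256]
after L5 α=1/2: [47161/256, 78433/512, 21689/512]
→ [184, 153, 42]

at x=2,y=1 over L1,L2,L3,L4,L5:
L1 α=3/7: [75/7, 261/7, 144/7]
L2 α=1/2: [363/7, 925/7, 702/7]
L3 α=1/3: [985/21, 1102/7, 3154/21]
L4 α=1/3: [4007/63, 1234/7, 10676/63]
L5 α=3/4: [8921/252, 1495/7, 17623/126]
→ [35, 214, 140]
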